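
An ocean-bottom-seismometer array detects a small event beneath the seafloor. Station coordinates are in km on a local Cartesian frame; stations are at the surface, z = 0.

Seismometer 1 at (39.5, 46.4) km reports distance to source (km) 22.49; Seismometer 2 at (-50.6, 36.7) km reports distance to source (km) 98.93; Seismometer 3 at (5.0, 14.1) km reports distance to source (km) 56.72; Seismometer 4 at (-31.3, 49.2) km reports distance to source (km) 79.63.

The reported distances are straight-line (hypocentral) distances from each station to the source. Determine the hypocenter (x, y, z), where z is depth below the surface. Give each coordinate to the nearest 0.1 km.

Each station gives a sphere (x−x_i)² + (y−y_i)² + z² = d_i² (stations at z=0).
Subtracting the Seismometer 1 sphere from Seismometer 2 and Seismometer 3: z² cancels, leaving linear equations in x and y:
-180.2 x − 19.4 y = -9087.30
-69.0 x − 64.6 y = -6200.76
Solving: x ≈ 45.305, y ≈ 47.596 km (keep extra digits for the depth step; rounded: 45.3, 47.6).
Then from the Seismometer 1 sphere: z² = 22.49² − (x − 39.5)² − (y − 46.4)² with x = 45.305, y = 47.596, so z ≈ 21.695 ≈ 21.7 km.

x ≈ 45.3 km, y ≈ 47.6 km, depth ≈ 21.7 km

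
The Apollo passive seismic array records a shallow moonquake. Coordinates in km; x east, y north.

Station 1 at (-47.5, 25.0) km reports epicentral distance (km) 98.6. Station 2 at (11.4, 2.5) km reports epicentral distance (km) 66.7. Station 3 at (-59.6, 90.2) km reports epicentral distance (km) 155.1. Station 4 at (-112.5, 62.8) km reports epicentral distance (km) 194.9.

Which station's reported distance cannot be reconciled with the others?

Station 1

Solve using three stations at a time. Using Station 2, Station 3, Station 4 (subtract circle equations pairwise → linear system) gives (x, y) ≈ (76.8, 16.3).
Distances from that point to each station vs reported:
  Station 1: calculated 124.6 vs reported 98.6 → residual 26.0 km
  Station 2: calculated 66.8 vs reported 66.7 → residual 0.1 km
  Station 3: calculated 155.2 vs reported 155.1 → residual 0.1 km
  Station 4: calculated 195.0 vs reported 194.9 → residual 0.1 km
Station 2, Station 3, Station 4 are mutually consistent (residuals ≈ 0); Station 1 is off by 26.0 km.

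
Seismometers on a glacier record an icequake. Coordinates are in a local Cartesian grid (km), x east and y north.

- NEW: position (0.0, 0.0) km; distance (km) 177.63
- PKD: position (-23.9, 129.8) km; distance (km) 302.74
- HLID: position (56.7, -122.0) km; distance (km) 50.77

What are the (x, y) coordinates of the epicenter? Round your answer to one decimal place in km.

Circle about each station: x² + y² = 177.63²; (x + 23.9)² + (y − 129.8)² = 302.74²; (x − 56.7)² + (y + 122.0)² = 50.77².
Subtracting the NEW equation from the PKD and HLID equations removes the quadratic terms:
-47.8 x + 259.6 y = -42679.84
113.4 x − 244.0 y = 47073.71
Solving the 2×2 system: x ≈ 101.6, y ≈ -145.7 km.
Check against NEW (with the unrounded x, y): √(x²+y²) = 177.64 ≈ 177.63 km. ✓

(101.6, -145.7)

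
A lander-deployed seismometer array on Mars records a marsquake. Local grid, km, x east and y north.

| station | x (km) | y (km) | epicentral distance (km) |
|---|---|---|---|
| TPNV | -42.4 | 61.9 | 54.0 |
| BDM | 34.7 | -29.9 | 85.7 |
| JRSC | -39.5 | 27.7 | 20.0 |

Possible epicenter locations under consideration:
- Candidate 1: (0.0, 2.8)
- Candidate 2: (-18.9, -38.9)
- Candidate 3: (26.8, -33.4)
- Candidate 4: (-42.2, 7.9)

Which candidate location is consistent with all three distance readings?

Candidate 4

For each candidate, compare |candidate − station| to the reported distance:
Candidate 1: residuals TPNV 18.7, BDM 38.0, JRSC 26.7 → max 38.0 km
Candidate 2: residuals TPNV 49.5, BDM 31.3, JRSC 49.7 → max 49.7 km
Candidate 3: residuals TPNV 63.8, BDM 77.1, JRSC 70.2 → max 77.1 km
Candidate 4: residuals TPNV 0.0, BDM 0.0, JRSC 0.0 → max 0.0 km
Only Candidate 4 has all residuals ≈ 0.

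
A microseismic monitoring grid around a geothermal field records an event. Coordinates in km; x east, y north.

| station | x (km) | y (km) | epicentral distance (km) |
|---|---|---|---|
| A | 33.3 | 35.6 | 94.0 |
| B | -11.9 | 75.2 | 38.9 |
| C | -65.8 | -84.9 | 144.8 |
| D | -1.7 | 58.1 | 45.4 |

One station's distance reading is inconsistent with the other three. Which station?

A

Solve using three stations at a time. Using B, C, D (subtract circle equations pairwise → linear system) gives (x, y) ≈ (-47.0, 58.7).
Distances from that point to each station vs reported:
  A: calculated 83.6 vs reported 94.0 → residual 10.4 km
  B: calculated 38.8 vs reported 38.9 → residual 0.1 km
  C: calculated 144.8 vs reported 144.8 → residual 0.0 km
  D: calculated 45.4 vs reported 45.4 → residual 0.0 km
B, C, D are mutually consistent (residuals ≈ 0); A is off by 10.4 km.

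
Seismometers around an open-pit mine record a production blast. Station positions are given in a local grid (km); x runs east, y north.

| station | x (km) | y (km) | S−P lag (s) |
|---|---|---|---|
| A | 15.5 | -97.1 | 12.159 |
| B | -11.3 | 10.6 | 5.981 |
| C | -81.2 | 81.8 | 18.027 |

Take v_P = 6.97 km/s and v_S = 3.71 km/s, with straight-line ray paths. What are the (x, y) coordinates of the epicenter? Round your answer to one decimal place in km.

34.3 km east, -2.5 km north

Distance from S−P lag: d = Δt · v_P v_S / (v_P − v_S) = Δt · (6.97·3.71)/(6.97−3.71) ≈ 7.9321·Δt.
So d_A = 96.45, d_B = 47.44, d_C = 142.99 km.
Circle about each station: (x − 15.5)² + (y + 97.1)² = 96.45²; (x + 11.3)² + (y − 10.6)² = 47.44²; (x + 81.2)² + (y − 81.8)² = 142.99².
Subtracting pairs of circle equations eliminates x²+y² and gives linear equations (the radical axes):
-53.6 x + 215.4 y = -2376.56
-193.4 x + 357.8 y = -7527.52
Solving the 2×2 system: x ≈ 34.3, y ≈ -2.5 km.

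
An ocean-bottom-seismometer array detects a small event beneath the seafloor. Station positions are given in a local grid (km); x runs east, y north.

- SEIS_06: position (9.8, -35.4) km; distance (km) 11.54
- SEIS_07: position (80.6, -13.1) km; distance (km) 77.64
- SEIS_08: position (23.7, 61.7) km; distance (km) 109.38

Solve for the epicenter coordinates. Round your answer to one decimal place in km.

x ≈ 10.7 km, y ≈ -46.9 km

Circle about each station: (x − 9.8)² + (y + 35.4)² = 11.54²; (x − 80.6)² + (y + 13.1)² = 77.64²; (x − 23.7)² + (y − 61.7)² = 109.38².
Subtracting the SEIS_06 equation from the SEIS_07 and SEIS_08 equations removes the quadratic terms:
141.6 x + 44.6 y = -576.03
27.8 x + 194.2 y = -8811.43
Solving the 2×2 system: x ≈ 10.7, y ≈ -46.9 km.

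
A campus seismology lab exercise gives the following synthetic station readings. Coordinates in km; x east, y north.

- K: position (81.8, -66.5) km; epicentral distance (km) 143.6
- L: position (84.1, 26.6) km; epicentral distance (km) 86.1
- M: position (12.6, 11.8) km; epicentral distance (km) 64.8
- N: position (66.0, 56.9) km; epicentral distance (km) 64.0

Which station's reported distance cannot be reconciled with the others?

Solve using three stations at a time. Using K, L, N (subtract circle equations pairwise → linear system) gives (x, y) ≈ (2.2, 53.0).
Distances from that point to each station vs reported:
  K: calculated 143.6 vs reported 143.6 → residual 0.0 km
  L: calculated 86.0 vs reported 86.1 → residual 0.1 km
  M: calculated 42.5 vs reported 64.8 → residual 22.3 km
  N: calculated 63.9 vs reported 64.0 → residual 0.1 km
K, L, N are mutually consistent (residuals ≈ 0); M is off by 22.3 km.

M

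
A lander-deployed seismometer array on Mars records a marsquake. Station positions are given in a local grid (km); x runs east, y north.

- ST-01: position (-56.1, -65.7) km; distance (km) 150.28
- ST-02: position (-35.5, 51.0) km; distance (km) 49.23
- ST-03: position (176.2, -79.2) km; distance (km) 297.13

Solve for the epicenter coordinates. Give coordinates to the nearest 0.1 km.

(-72.3, 83.7)

Circle about each station: (x + 56.1)² + (y + 65.7)² = 150.28²; (x + 35.5)² + (y − 51.0)² = 49.23²; (x − 176.2)² + (y + 79.2)² = 297.13².
Subtracting pairs of circle equations eliminates x²+y² and gives linear equations (the radical axes):
41.2 x + 233.4 y = 16558.04
464.6 x − 27.0 y = -35846.78
Solving the 2×2 system: x ≈ -72.3, y ≈ 83.7 km.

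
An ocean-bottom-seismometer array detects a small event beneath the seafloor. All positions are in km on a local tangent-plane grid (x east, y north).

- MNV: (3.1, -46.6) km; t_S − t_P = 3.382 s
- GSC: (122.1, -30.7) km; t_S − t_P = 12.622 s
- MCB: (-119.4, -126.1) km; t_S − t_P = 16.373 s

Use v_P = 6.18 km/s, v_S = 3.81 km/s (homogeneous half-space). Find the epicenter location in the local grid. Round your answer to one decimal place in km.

-2.1 km east, -13.4 km north

Distance from S−P lag: d = Δt · v_P v_S / (v_P − v_S) = Δt · (6.18·3.81)/(6.18−3.81) ≈ 9.9349·Δt.
So d_MNV = 33.60, d_GSC = 125.40, d_MCB = 162.66 km.
Circle about each station: (x − 3.1)² + (y + 46.6)² = 33.60²; (x − 122.1)² + (y + 30.7)² = 125.40²; (x + 119.4)² + (y + 126.1)² = 162.66².
Subtracting pairs of circle equations eliminates x²+y² and gives linear equations (the radical axes):
238.0 x + 31.8 y = -926.47
-245.0 x − 159.0 y = 2647.08
Solving the 2×2 system: x ≈ -2.1, y ≈ -13.4 km.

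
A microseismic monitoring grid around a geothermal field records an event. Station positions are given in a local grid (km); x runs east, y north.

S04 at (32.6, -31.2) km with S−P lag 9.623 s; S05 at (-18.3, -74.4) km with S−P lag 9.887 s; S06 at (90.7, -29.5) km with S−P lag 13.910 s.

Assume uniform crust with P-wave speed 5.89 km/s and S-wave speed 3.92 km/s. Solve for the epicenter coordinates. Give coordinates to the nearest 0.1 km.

x ≈ -59.5 km, y ≈ 33.9 km

Distance from S−P lag: d = Δt · v_P v_S / (v_P − v_S) = Δt · (5.89·3.92)/(5.89−3.92) ≈ 11.7202·Δt.
So d_S04 = 112.78, d_S05 = 115.88, d_S06 = 163.03 km.
Circle about each station: (x − 32.6)² + (y + 31.2)² = 112.78²; (x + 18.3)² + (y + 74.4)² = 115.88²; (x − 90.7)² + (y + 29.5)² = 163.03².
Subtracting the S04 equation from the S05 and S06 equations removes the quadratic terms:
-101.8 x − 86.4 y = 3125.20
116.2 x + 3.4 y = -6798.91
Solving the 2×2 system: x ≈ -59.5, y ≈ 33.9 km.
Check against S04 (with the unrounded x, y): √((x − 32.6)²+(y + 31.2)²) = 112.81 ≈ 112.78 km. ✓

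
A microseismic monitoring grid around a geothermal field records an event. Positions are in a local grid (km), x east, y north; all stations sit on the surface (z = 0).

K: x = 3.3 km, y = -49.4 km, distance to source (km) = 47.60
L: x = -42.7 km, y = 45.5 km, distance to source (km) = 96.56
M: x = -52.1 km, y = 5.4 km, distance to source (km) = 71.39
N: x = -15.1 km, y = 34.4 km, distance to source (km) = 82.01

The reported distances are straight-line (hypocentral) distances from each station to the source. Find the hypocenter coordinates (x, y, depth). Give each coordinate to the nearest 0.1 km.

Each station gives a sphere (x−x_i)² + (y−y_i)² + z² = d_i² (stations at z=0).
Subtracting the K sphere from L and M: z² cancels, leaving linear equations in x and y:
-92.0 x + 189.8 y = -5615.78
-110.8 x + 109.6 y = -2538.45
Solving: x ≈ -12.213, y ≈ -35.508 km (keep extra digits for the depth step; rounded: -12.2, -35.5).
Then from the K sphere: z² = 47.60² − (x − 3.3)² − (y + 49.4)² with x = -12.213, y = -35.508, so z ≈ 42.803 ≈ 42.8 km.
Check against N (with the unrounded solution): distance 82.02 ≈ 82.01 km. ✓

x ≈ -12.2 km, y ≈ -35.5 km, depth ≈ 42.8 km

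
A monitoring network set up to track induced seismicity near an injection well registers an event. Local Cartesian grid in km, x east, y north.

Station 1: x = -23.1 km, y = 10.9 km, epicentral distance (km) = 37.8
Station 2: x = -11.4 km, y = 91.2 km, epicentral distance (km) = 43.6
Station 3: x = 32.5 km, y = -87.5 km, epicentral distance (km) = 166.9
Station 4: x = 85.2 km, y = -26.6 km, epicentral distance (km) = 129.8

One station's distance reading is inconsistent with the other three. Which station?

Station 3

Solve using three stations at a time. Using Station 1, Station 2, Station 4 (subtract circle equations pairwise → linear system) gives (x, y) ≈ (-20.6, 48.6).
Distances from that point to each station vs reported:
  Station 1: calculated 37.8 vs reported 37.8 → residual 0.0 km
  Station 2: calculated 43.6 vs reported 43.6 → residual 0.0 km
  Station 3: calculated 146.1 vs reported 166.9 → residual 20.8 km
  Station 4: calculated 129.8 vs reported 129.8 → residual 0.0 km
Station 1, Station 2, Station 4 are mutually consistent (residuals ≈ 0); Station 3 is off by 20.8 km.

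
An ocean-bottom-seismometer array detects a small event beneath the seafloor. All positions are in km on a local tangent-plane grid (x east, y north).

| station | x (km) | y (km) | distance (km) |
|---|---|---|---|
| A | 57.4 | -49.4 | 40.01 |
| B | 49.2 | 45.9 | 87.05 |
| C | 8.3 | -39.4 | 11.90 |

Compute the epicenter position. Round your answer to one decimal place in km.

19.7 km east, -36.0 km north

Circle about each station: (x − 57.4)² + (y + 49.4)² = 40.01²; (x − 49.2)² + (y − 45.9)² = 87.05²; (x − 8.3)² + (y + 39.4)² = 11.90².
Subtracting the A equation from the B and C equations removes the quadratic terms:
-16.4 x + 190.6 y = -7184.57
-98.2 x + 20.0 y = -2654.68
Solving the 2×2 system: x ≈ 19.7, y ≈ -36.0 km.
Check against A (with the unrounded x, y): √((x − 57.4)²+(y + 49.4)²) = 40.01 ≈ 40.01 km. ✓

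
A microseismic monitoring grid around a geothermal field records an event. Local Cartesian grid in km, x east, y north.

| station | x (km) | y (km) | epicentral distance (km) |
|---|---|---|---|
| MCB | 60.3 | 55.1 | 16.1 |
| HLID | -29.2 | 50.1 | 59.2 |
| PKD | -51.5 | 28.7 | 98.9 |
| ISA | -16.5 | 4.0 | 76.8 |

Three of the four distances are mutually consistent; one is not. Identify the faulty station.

Solve using three stations at a time. Using MCB, PKD, ISA (subtract circle equations pairwise → linear system) gives (x, y) ≈ (45.1, 49.8).
Distances from that point to each station vs reported:
  MCB: calculated 16.1 vs reported 16.1 → residual 0.0 km
  HLID: calculated 74.3 vs reported 59.2 → residual 15.1 km
  PKD: calculated 98.9 vs reported 98.9 → residual 0.0 km
  ISA: calculated 76.8 vs reported 76.8 → residual 0.0 km
MCB, PKD, ISA are mutually consistent (residuals ≈ 0); HLID is off by 15.1 km.

HLID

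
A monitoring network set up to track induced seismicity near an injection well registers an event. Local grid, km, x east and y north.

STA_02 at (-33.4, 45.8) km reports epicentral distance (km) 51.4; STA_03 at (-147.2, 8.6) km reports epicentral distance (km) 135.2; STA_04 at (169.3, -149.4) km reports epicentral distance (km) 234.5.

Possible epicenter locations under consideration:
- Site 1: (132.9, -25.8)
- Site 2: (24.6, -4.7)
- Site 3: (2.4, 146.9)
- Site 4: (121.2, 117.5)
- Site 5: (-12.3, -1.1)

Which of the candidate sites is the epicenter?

Site 5

For each candidate, compare |candidate − station| to the reported distance:
Site 1: residuals STA_02 129.7, STA_03 147.0, STA_04 105.7 → max 147.0 km
Site 2: residuals STA_02 25.5, STA_03 37.1, STA_04 29.9 → max 37.1 km
Site 3: residuals STA_02 55.9, STA_03 68.5, STA_04 105.6 → max 105.6 km
Site 4: residuals STA_02 119.0, STA_03 154.5, STA_04 36.7 → max 154.5 km
Site 5: residuals STA_02 0.0, STA_03 0.0, STA_04 0.0 → max 0.0 km
Only Site 5 has all residuals ≈ 0.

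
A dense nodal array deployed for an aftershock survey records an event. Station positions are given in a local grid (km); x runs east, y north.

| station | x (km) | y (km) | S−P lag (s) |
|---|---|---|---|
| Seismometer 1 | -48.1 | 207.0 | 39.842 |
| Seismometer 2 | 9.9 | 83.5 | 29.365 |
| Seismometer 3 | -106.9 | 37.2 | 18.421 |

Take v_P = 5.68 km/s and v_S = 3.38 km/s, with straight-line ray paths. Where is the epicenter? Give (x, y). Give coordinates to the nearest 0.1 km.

Distance from S−P lag: d = Δt · v_P v_S / (v_P − v_S) = Δt · (5.68·3.38)/(5.68−3.38) ≈ 8.3471·Δt.
So d_Seismometer 1 = 332.57, d_Seismometer 2 = 245.11, d_Seismometer 3 = 153.76 km.
Circle about each station: (x + 48.1)² + (y − 207.0)² = 332.57²; (x − 9.9)² + (y − 83.5)² = 245.11²; (x + 106.9)² + (y − 37.2)² = 153.76².
Subtracting the Seismometer 1 equation from the Seismometer 2 and Seismometer 3 equations removes the quadratic terms:
116.0 x − 247.0 y = 12431.54
-117.6 x − 339.6 y = 54609.51
Solving the 2×2 system: x ≈ -135.4, y ≈ -113.9 km.

-135.4 km east, -113.9 km north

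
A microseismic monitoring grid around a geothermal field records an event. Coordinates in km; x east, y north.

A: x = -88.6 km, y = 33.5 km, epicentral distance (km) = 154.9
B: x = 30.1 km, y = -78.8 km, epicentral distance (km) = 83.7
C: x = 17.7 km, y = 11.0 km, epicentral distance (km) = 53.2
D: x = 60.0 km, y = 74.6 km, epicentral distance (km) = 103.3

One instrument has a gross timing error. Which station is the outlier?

B

Solve using three stations at a time. Using A, C, D (subtract circle equations pairwise → linear system) gives (x, y) ≈ (53.4, -28.5).
Distances from that point to each station vs reported:
  A: calculated 154.9 vs reported 154.9 → residual 0.0 km
  B: calculated 55.4 vs reported 83.7 → residual 28.3 km
  C: calculated 53.2 vs reported 53.2 → residual 0.0 km
  D: calculated 103.3 vs reported 103.3 → residual 0.0 km
A, C, D are mutually consistent (residuals ≈ 0); B is off by 28.3 km.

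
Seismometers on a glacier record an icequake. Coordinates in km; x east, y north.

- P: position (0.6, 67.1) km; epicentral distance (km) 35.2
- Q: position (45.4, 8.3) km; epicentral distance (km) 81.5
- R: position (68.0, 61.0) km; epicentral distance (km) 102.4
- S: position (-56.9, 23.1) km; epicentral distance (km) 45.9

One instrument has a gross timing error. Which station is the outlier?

Solve using three stations at a time. Using P, R, S (subtract circle equations pairwise → linear system) gives (x, y) ≈ (-34.4, 63.1).
Distances from that point to each station vs reported:
  P: calculated 35.2 vs reported 35.2 → residual 0.0 km
  Q: calculated 96.8 vs reported 81.5 → residual 15.3 km
  R: calculated 102.4 vs reported 102.4 → residual 0.0 km
  S: calculated 45.9 vs reported 45.9 → residual 0.0 km
P, R, S are mutually consistent (residuals ≈ 0); Q is off by 15.3 km.

Q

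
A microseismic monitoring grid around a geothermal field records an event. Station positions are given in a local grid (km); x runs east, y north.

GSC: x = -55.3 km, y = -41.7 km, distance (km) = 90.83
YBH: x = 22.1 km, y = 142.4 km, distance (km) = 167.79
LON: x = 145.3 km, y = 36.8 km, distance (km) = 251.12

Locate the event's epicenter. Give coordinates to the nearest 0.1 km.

(-105.8, 33.8)

Circle about each station: (x + 55.3)² + (y + 41.7)² = 90.83²; (x − 22.1)² + (y − 142.4)² = 167.79²; (x − 145.3)² + (y − 36.8)² = 251.12².
Subtracting pairs of circle equations eliminates x²+y² and gives linear equations (the radical axes):
154.8 x + 368.2 y = -3934.21
401.2 x + 157.0 y = -37141.82
Solving the 2×2 system: x ≈ -105.8, y ≈ 33.8 km.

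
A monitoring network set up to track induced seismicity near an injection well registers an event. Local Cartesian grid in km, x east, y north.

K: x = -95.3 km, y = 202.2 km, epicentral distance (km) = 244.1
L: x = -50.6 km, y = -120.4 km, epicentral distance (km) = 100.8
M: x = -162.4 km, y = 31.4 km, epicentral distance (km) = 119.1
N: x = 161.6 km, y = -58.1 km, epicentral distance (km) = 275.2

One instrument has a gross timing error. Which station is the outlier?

Solve using three stations at a time. Using K, L, N (subtract circle equations pairwise → linear system) gives (x, y) ≈ (-113.1, -41.3).
Distances from that point to each station vs reported:
  K: calculated 244.1 vs reported 244.1 → residual 0.0 km
  L: calculated 100.8 vs reported 100.8 → residual 0.0 km
  M: calculated 87.8 vs reported 119.1 → residual 31.3 km
  N: calculated 275.2 vs reported 275.2 → residual 0.0 km
K, L, N are mutually consistent (residuals ≈ 0); M is off by 31.3 km.

M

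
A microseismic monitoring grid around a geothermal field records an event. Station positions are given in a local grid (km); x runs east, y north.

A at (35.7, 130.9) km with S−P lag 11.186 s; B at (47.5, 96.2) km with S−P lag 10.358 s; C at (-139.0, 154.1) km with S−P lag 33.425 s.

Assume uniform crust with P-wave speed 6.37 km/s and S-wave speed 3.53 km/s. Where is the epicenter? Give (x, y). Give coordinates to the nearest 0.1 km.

Distance from S−P lag: d = Δt · v_P v_S / (v_P − v_S) = Δt · (6.37·3.53)/(6.37−3.53) ≈ 7.9176·Δt.
So d_A = 88.57, d_B = 82.01, d_C = 264.65 km.
Circle about each station: (x − 35.7)² + (y − 130.9)² = 88.57²; (x − 47.5)² + (y − 96.2)² = 82.01²; (x + 139.0)² + (y − 154.1)² = 264.65².
Subtracting pairs of circle equations eliminates x²+y² and gives linear equations (the radical axes):
23.6 x − 69.4 y = -5779.61
-349.4 x + 46.4 y = -37536.47
Solving the 2×2 system: x ≈ 124.1, y ≈ 125.5 km.

x ≈ 124.1 km, y ≈ 125.5 km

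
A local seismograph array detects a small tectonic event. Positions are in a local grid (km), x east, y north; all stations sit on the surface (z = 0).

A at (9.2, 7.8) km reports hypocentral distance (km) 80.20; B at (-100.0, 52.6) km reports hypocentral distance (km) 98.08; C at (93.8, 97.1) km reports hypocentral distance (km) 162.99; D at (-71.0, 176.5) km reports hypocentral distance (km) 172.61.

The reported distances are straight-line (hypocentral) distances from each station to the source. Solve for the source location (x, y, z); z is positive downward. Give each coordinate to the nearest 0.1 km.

x ≈ -34.5 km, y ≈ 21.2 km, depth ≈ 65.9 km

Each station gives a sphere (x−x_i)² + (y−y_i)² + z² = d_i² (stations at z=0).
Subtracting the A sphere from B and C: z² cancels, leaving linear equations in x and y:
-218.4 x + 89.6 y = 9433.63
169.2 x + 178.6 y = -2052.33
Solving: x ≈ -34.500, y ≈ 21.193 km (keep extra digits for the depth step; rounded: -34.5, 21.2).
Then from the A sphere: z² = 80.20² − (x − 9.2)² − (y − 7.8)² with x = -34.500, y = 21.193, so z ≈ 65.901 ≈ 65.9 km.
Check against D (with the unrounded solution): distance 172.61 ≈ 172.61 km. ✓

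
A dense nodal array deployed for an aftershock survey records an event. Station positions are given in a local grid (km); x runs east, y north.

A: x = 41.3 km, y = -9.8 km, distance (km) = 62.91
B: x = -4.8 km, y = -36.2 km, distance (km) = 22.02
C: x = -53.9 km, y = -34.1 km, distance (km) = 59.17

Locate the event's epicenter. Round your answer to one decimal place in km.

Circle about each station: (x − 41.3)² + (y + 9.8)² = 62.91²; (x + 4.8)² + (y + 36.2)² = 22.02²; (x + 53.9)² + (y + 34.1)² = 59.17².
Subtracting the A equation from the B and C equations removes the quadratic terms:
-92.2 x − 52.8 y = 3004.54
-190.4 x − 48.6 y = 2722.87
Solving the 2×2 system: x ≈ 0.4, y ≈ -57.6 km.
Check against A (with the unrounded x, y): √((x − 41.3)²+(y + 9.8)²) = 62.91 ≈ 62.91 km. ✓

x ≈ 0.4 km, y ≈ -57.6 km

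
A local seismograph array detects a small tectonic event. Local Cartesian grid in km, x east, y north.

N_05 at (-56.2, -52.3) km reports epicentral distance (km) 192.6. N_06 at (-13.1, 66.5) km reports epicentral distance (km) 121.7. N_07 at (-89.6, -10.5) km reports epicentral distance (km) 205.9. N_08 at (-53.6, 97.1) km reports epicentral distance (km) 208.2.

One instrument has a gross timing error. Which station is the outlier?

N_08

Solve using three stations at a time. Using N_05, N_06, N_07 (subtract circle equations pairwise → linear system) gives (x, y) ≈ (107.5, 49.3).
Distances from that point to each station vs reported:
  N_05: calculated 192.7 vs reported 192.6 → residual 0.1 km
  N_06: calculated 121.8 vs reported 121.7 → residual 0.1 km
  N_07: calculated 206.0 vs reported 205.9 → residual 0.1 km
  N_08: calculated 168.0 vs reported 208.2 → residual 40.2 km
N_05, N_06, N_07 are mutually consistent (residuals ≈ 0); N_08 is off by 40.2 km.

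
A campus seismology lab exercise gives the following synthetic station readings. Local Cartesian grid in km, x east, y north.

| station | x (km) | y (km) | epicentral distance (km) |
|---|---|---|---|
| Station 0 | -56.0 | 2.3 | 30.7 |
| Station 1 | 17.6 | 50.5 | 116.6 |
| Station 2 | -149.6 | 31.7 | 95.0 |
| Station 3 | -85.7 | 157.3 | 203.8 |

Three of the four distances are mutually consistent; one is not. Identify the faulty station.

Station 3

Solve using three stations at a time. Using Station 0, Station 1, Station 2 (subtract circle equations pairwise → linear system) gives (x, y) ≈ (-72.4, -23.6).
Distances from that point to each station vs reported:
  Station 0: calculated 30.7 vs reported 30.7 → residual 0.0 km
  Station 1: calculated 116.6 vs reported 116.6 → residual 0.0 km
  Station 2: calculated 95.0 vs reported 95.0 → residual 0.0 km
  Station 3: calculated 181.4 vs reported 203.8 → residual 22.4 km
Station 0, Station 1, Station 2 are mutually consistent (residuals ≈ 0); Station 3 is off by 22.4 km.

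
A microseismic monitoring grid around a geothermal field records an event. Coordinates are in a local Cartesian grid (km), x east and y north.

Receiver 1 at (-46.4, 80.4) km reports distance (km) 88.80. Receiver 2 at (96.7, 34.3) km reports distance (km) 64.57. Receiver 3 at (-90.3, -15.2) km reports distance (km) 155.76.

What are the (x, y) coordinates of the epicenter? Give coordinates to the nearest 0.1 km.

x ≈ 41.5 km, y ≈ 67.8 km

Circle about each station: (x + 46.4)² + (y − 80.4)² = 88.80²; (x − 96.7)² + (y − 34.3)² = 64.57²; (x + 90.3)² + (y + 15.2)² = 155.76².
Subtracting pairs of circle equations eliminates x²+y² and gives linear equations (the radical axes):
286.2 x − 92.2 y = 5626.42
-87.8 x − 191.2 y = -16607.73
Solving the 2×2 system: x ≈ 41.5, y ≈ 67.8 km.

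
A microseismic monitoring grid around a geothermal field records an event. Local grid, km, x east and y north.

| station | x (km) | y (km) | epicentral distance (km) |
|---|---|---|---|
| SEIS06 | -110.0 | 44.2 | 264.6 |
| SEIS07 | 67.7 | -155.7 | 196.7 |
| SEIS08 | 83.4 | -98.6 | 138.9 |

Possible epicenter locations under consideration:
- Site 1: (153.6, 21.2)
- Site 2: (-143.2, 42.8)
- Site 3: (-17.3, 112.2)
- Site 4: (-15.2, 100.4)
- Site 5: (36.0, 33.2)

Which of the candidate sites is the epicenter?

For each candidate, compare |candidate − station| to the reported distance:
Site 1: residuals SEIS06 0.0, SEIS07 0.0, SEIS08 0.0 → max 0.0 km
Site 2: residuals SEIS06 231.4, SEIS07 92.9, SEIS08 128.2 → max 231.4 km
Site 3: residuals SEIS06 149.6, SEIS07 84.4, SEIS08 94.7 → max 149.6 km
Site 4: residuals SEIS06 154.4, SEIS07 72.5, SEIS08 83.2 → max 154.4 km
Site 5: residuals SEIS06 118.2, SEIS07 5.2, SEIS08 1.2 → max 118.2 km
Only Site 1 has all residuals ≈ 0.

Site 1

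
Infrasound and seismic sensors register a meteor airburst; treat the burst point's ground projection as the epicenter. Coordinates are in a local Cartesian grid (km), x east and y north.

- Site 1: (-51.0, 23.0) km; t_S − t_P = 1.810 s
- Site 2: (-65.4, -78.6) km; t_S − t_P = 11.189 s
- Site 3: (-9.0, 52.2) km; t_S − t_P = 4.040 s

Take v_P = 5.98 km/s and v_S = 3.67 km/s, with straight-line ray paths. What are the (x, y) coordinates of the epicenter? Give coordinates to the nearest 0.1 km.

Distance from S−P lag: d = Δt · v_P v_S / (v_P − v_S) = Δt · (5.98·3.67)/(5.98−3.67) ≈ 9.5007·Δt.
So d_Site 1 = 17.20, d_Site 2 = 106.30, d_Site 3 = 38.38 km.
Circle about each station: (x + 51.0)² + (y − 23.0)² = 17.20²; (x + 65.4)² + (y + 78.6)² = 106.30²; (x + 9.0)² + (y − 52.2)² = 38.38².
Subtracting the Site 1 equation from the Site 2 and Site 3 equations removes the quadratic terms:
-28.8 x − 203.2 y = -3678.73
84.0 x + 58.4 y = -1501.34
Solving the 2×2 system: x ≈ -33.8, y ≈ 22.9 km.

-33.8 km east, 22.9 km north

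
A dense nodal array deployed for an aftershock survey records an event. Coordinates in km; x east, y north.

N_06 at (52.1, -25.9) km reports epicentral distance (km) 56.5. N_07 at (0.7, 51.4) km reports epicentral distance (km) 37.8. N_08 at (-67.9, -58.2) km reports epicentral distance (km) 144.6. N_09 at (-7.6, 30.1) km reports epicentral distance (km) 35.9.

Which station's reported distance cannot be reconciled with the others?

N_08

Solve using three stations at a time. Using N_06, N_07, N_09 (subtract circle equations pairwise → linear system) gives (x, y) ≈ (28.0, 25.2).
Distances from that point to each station vs reported:
  N_06: calculated 56.5 vs reported 56.5 → residual 0.0 km
  N_07: calculated 37.8 vs reported 37.8 → residual 0.0 km
  N_08: calculated 127.1 vs reported 144.6 → residual 17.5 km
  N_09: calculated 35.9 vs reported 35.9 → residual 0.0 km
N_06, N_07, N_09 are mutually consistent (residuals ≈ 0); N_08 is off by 17.5 km.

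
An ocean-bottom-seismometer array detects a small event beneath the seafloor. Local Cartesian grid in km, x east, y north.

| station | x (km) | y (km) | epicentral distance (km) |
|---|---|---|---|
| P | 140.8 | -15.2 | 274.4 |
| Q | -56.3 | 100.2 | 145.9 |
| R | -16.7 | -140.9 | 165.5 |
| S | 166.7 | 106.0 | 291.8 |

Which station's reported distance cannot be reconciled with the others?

S

Solve using three stations at a time. Using P, Q, R (subtract circle equations pairwise → linear system) gives (x, y) ≈ (-133.5, -23.6).
Distances from that point to each station vs reported:
  P: calculated 274.4 vs reported 274.4 → residual 0.0 km
  Q: calculated 145.9 vs reported 145.9 → residual 0.0 km
  R: calculated 165.5 vs reported 165.5 → residual 0.0 km
  S: calculated 327.0 vs reported 291.8 → residual 35.2 km
P, Q, R are mutually consistent (residuals ≈ 0); S is off by 35.2 km.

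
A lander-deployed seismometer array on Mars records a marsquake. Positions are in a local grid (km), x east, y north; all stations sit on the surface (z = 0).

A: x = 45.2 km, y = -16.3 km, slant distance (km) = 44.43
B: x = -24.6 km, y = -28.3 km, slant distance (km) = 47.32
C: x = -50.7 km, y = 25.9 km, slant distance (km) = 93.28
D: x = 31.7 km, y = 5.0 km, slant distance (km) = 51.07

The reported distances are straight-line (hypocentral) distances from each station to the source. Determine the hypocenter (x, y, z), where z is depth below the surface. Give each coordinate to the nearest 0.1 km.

Each station gives a sphere (x−x_i)² + (y−y_i)² + z² = d_i² (stations at z=0).
Subtracting the A sphere from B and C: z² cancels, leaving linear equations in x and y:
-139.6 x − 24.0 y = -1167.84
-191.8 x + 84.4 y = -5794.56
Solving: x ≈ 14.503, y ≈ -35.698 km (keep extra digits for the depth step; rounded: 14.5, -35.7).
Then from the A sphere: z² = 44.43² − (x − 45.2)² − (y + 16.3)² with x = 14.503, y = -35.698, so z ≈ 25.601 ≈ 25.6 km.
Check against D (with the unrounded solution): distance 51.06 ≈ 51.07 km. ✓

(14.5, -35.7, 25.6)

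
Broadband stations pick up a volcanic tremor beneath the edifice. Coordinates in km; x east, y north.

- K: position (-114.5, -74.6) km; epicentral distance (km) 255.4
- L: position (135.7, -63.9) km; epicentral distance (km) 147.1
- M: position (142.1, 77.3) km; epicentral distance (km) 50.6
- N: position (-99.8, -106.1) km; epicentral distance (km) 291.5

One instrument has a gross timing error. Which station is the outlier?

Solve using three stations at a time. Using K, L, M (subtract circle equations pairwise → linear system) gives (x, y) ≈ (91.5, 76.4).
Distances from that point to each station vs reported:
  K: calculated 255.4 vs reported 255.4 → residual 0.0 km
  L: calculated 147.1 vs reported 147.1 → residual 0.0 km
  M: calculated 50.6 vs reported 50.6 → residual 0.0 km
  N: calculated 264.4 vs reported 291.5 → residual 27.1 km
K, L, M are mutually consistent (residuals ≈ 0); N is off by 27.1 km.

N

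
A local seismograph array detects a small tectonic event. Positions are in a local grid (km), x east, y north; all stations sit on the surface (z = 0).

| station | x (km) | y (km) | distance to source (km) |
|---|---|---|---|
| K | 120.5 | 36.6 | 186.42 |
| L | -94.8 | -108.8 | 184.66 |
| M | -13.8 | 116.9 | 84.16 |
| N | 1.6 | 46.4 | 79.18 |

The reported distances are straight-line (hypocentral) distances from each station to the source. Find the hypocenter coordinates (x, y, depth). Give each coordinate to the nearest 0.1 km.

x ≈ -56.8 km, y ≈ 64.8 km, depth ≈ 50.2 km

Each station gives a sphere (x−x_i)² + (y−y_i)² + z² = d_i² (stations at z=0).
Subtracting the K sphere from L and M: z² cancels, leaving linear equations in x and y:
-430.6 x − 290.8 y = 5617.77
-268.6 x + 160.6 y = 25665.75
Solving: x ≈ -56.809, y ≈ 64.801 km (keep extra digits for the depth step; rounded: -56.8, 64.8).
Then from the K sphere: z² = 186.42² − (x − 120.5)² − (y − 36.6)² with x = -56.809, y = 64.801, so z ≈ 50.186 ≈ 50.2 km.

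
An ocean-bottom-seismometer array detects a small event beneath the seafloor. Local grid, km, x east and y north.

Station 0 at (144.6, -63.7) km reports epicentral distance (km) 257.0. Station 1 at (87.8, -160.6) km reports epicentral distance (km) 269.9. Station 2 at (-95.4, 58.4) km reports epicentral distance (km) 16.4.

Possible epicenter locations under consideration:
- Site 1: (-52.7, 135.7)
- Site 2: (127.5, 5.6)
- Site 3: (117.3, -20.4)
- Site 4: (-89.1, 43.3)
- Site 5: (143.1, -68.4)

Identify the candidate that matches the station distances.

Site 4

For each candidate, compare |candidate − station| to the reported distance:
Site 1: residuals Station 0 23.5, Station 1 58.0, Station 2 71.9 → max 71.9 km
Site 2: residuals Station 0 185.6, Station 1 99.0, Station 2 212.7 → max 212.7 km
Site 3: residuals Station 0 205.8, Station 1 126.6, Station 2 210.4 → max 210.4 km
Site 4: residuals Station 0 0.0, Station 1 0.0, Station 2 0.0 → max 0.0 km
Site 5: residuals Station 0 252.1, Station 1 162.4, Station 2 253.7 → max 253.7 km
Only Site 4 has all residuals ≈ 0.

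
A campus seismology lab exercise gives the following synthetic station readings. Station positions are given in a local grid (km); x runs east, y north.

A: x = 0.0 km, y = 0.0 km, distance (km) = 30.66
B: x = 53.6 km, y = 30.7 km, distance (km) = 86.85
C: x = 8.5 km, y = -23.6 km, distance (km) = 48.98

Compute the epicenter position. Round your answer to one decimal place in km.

Circle about each station: x² + y² = 30.66²; (x − 53.6)² + (y − 30.7)² = 86.85²; (x − 8.5)² + (y + 23.6)² = 48.98².
Subtracting pairs of circle equations eliminates x²+y² and gives linear equations (the radical axes):
107.2 x + 61.4 y = -2787.44
17.0 x − 47.2 y = -829.79
Solving the 2×2 system: x ≈ -29.9, y ≈ 6.8 km.

x ≈ -29.9 km, y ≈ 6.8 km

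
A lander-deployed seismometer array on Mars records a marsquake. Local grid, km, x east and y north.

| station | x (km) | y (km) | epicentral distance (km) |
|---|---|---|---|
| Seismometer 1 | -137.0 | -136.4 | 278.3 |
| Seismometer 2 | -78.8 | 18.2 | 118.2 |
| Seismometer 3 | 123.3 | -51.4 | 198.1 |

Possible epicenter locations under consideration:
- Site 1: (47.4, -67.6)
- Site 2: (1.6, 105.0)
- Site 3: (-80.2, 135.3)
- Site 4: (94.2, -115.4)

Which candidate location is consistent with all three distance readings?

For each candidate, compare |candidate − station| to the reported distance:
Site 1: residuals Seismometer 1 81.5, Seismometer 2 34.4, Seismometer 3 120.5 → max 120.5 km
Site 2: residuals Seismometer 1 0.1, Seismometer 2 0.1, Seismometer 3 0.1 → max 0.1 km
Site 3: residuals Seismometer 1 0.7, Seismometer 2 1.1, Seismometer 3 78.1 → max 78.1 km
Site 4: residuals Seismometer 1 46.1, Seismometer 2 100.4, Seismometer 3 127.8 → max 127.8 km
Only Site 2 has all residuals ≈ 0.

Site 2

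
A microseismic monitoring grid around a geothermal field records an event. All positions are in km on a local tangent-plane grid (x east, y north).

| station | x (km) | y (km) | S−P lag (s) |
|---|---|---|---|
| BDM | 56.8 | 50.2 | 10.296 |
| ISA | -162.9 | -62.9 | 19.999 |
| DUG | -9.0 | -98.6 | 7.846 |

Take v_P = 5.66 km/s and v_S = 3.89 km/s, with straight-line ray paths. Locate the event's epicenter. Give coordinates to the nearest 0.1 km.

(85.6, -74.6)

Distance from S−P lag: d = Δt · v_P v_S / (v_P − v_S) = Δt · (5.66·3.89)/(5.66−3.89) ≈ 12.4392·Δt.
So d_BDM = 128.07, d_ISA = 248.77, d_DUG = 97.60 km.
Circle about each station: (x − 56.8)² + (y − 50.2)² = 128.07²; (x + 162.9)² + (y + 62.9)² = 248.77²; (x + 9.0)² + (y + 98.6)² = 97.60².
Subtracting the BDM equation from the ISA and DUG equations removes the quadratic terms:
-439.4 x − 226.2 y = -20738.05
-131.6 x − 297.6 y = 10932.84
Solving the 2×2 system: x ≈ 85.6, y ≈ -74.6 km.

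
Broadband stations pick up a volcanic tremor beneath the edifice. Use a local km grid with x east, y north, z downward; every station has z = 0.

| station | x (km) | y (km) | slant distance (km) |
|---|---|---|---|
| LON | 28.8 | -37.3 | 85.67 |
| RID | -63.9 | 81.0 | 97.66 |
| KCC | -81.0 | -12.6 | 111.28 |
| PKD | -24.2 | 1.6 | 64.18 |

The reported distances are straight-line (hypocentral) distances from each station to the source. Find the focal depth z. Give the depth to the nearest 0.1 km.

z ≈ 43.2 km

Each station gives a sphere (x−x_i)² + (y−y_i)² + z² = d_i² (stations at z=0).
Subtracting the LON sphere from RID and KCC: z² cancels, leaving linear equations in x and y:
-185.4 x + 236.6 y = 6225.35
-219.6 x + 49.4 y = -544.86
Solving: x ≈ 10.198, y ≈ 34.303 km (keep extra digits for the depth step; rounded: 10.2, 34.3).
Then from the LON sphere: z² = 85.67² − (x − 28.8)² − (y + 37.3)² with x = 10.198, y = 34.303, so z ≈ 43.201 ≈ 43.2 km.
Check against PKD (with the unrounded solution): distance 64.18 ≈ 64.18 km. ✓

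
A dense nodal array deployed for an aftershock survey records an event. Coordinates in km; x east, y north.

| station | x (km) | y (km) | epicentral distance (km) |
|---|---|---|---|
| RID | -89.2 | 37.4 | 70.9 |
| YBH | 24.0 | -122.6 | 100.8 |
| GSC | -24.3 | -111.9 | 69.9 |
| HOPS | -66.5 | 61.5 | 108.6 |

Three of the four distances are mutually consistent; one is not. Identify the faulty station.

Solve using three stations at a time. Using YBH, GSC, HOPS (subtract circle equations pairwise → linear system) gives (x, y) ≈ (-38.4, -43.4).
Distances from that point to each station vs reported:
  RID: calculated 95.5 vs reported 70.9 → residual 24.6 km
  YBH: calculated 100.8 vs reported 100.8 → residual 0.0 km
  GSC: calculated 69.9 vs reported 69.9 → residual 0.0 km
  HOPS: calculated 108.6 vs reported 108.6 → residual 0.0 km
YBH, GSC, HOPS are mutually consistent (residuals ≈ 0); RID is off by 24.6 km.

RID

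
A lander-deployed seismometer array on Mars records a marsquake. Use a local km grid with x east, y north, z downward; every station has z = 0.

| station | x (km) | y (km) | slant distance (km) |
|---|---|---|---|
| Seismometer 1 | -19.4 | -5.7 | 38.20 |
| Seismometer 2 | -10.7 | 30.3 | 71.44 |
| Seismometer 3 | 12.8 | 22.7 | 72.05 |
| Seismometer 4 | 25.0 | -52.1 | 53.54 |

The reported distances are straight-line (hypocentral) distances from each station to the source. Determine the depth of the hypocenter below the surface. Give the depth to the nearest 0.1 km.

depth ≈ 22.1 km

Each station gives a sphere (x−x_i)² + (y−y_i)² + z² = d_i² (stations at z=0).
Subtracting the Seismometer 1 sphere from Seismometer 2 and Seismometer 3: z² cancels, leaving linear equations in x and y:
17.4 x + 72.0 y = -3020.70
64.4 x + 56.8 y = -3461.68
Solving: x ≈ -21.287, y ≈ -36.810 km (keep extra digits for the depth step; rounded: -21.3, -36.8).
Then from the Seismometer 1 sphere: z² = 38.20² − (x + 19.4)² − (y + 5.7)² with x = -21.287, y = -36.810, so z ≈ 22.087 ≈ 22.1 km.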